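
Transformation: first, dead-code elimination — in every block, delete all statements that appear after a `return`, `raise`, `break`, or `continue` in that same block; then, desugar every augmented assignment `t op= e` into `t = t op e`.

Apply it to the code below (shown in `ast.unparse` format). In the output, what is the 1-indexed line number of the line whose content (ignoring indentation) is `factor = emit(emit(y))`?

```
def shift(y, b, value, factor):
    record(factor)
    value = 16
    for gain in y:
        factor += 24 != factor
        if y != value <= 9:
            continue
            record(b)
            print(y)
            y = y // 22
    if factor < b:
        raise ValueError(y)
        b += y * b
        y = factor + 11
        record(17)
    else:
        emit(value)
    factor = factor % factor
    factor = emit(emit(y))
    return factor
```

13

Transformed code:
def shift(y, b, value, factor):
    record(factor)
    value = 16
    for gain in y:
        factor = factor + (24 != factor)
        if y != value <= 9:
            continue
    if factor < b:
        raise ValueError(y)
    else:
        emit(value)
    factor = factor % factor
    factor = emit(emit(y))
    return factor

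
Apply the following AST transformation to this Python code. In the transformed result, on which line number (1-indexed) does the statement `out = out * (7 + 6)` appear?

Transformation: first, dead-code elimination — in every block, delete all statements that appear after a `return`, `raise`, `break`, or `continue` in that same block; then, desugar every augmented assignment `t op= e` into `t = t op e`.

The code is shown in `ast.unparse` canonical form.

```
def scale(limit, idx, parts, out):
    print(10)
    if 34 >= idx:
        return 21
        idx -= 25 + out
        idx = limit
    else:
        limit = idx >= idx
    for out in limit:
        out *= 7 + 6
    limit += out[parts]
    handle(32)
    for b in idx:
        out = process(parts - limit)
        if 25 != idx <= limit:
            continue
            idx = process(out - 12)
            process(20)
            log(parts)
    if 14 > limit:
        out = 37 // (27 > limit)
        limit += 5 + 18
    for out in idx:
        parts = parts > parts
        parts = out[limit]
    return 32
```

8

Transformed code:
def scale(limit, idx, parts, out):
    print(10)
    if 34 >= idx:
        return 21
    else:
        limit = idx >= idx
    for out in limit:
        out = out * (7 + 6)
    limit = limit + out[parts]
    handle(32)
    for b in idx:
        out = process(parts - limit)
        if 25 != idx <= limit:
            continue
    if 14 > limit:
        out = 37 // (27 > limit)
        limit = limit + (5 + 18)
    for out in idx:
        parts = parts > parts
        parts = out[limit]
    return 32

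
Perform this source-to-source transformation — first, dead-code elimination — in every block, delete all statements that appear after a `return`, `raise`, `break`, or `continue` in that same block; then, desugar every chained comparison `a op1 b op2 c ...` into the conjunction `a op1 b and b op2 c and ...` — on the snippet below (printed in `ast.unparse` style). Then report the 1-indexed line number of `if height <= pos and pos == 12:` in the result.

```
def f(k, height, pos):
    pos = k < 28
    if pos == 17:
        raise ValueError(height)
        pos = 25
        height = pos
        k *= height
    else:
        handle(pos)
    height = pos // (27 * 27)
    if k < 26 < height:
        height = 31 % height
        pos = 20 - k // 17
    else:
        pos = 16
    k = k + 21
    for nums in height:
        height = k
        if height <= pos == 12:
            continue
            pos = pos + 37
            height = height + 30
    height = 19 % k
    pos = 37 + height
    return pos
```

16

Transformed code:
def f(k, height, pos):
    pos = k < 28
    if pos == 17:
        raise ValueError(height)
    else:
        handle(pos)
    height = pos // (27 * 27)
    if k < 26 and 26 < height:
        height = 31 % height
        pos = 20 - k // 17
    else:
        pos = 16
    k = k + 21
    for nums in height:
        height = k
        if height <= pos and pos == 12:
            continue
    height = 19 % k
    pos = 37 + height
    return pos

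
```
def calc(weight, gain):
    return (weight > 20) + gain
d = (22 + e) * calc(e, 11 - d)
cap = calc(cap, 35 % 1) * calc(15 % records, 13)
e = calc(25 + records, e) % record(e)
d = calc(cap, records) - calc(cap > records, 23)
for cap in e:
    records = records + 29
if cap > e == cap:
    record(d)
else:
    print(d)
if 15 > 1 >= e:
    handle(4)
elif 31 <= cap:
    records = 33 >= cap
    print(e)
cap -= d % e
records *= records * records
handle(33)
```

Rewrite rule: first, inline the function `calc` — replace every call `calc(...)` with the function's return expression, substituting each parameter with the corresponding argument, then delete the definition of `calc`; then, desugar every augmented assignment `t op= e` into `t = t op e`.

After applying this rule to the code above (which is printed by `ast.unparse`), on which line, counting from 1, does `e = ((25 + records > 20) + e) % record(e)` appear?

Transformed code:
d = (22 + e) * ((e > 20) + (11 - d))
cap = ((cap > 20) + 35 % 1) * ((15 % records > 20) + 13)
e = ((25 + records > 20) + e) % record(e)
d = (cap > 20) + records - (((cap > records) > 20) + 23)
for cap in e:
    records = records + 29
if cap > e == cap:
    record(d)
else:
    print(d)
if 15 > 1 >= e:
    handle(4)
elif 31 <= cap:
    records = 33 >= cap
    print(e)
cap = cap - d % e
records = records * (records * records)
handle(33)

3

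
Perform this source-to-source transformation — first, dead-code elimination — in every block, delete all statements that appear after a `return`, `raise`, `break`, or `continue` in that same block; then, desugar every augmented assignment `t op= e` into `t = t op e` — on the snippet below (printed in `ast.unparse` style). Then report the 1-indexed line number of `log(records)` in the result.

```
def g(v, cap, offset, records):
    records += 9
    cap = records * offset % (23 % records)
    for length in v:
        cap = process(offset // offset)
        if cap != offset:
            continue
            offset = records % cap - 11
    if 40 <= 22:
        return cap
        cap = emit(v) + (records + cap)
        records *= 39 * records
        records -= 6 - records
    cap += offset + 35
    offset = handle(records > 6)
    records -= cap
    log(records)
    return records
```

13

Transformed code:
def g(v, cap, offset, records):
    records = records + 9
    cap = records * offset % (23 % records)
    for length in v:
        cap = process(offset // offset)
        if cap != offset:
            continue
    if 40 <= 22:
        return cap
    cap = cap + (offset + 35)
    offset = handle(records > 6)
    records = records - cap
    log(records)
    return records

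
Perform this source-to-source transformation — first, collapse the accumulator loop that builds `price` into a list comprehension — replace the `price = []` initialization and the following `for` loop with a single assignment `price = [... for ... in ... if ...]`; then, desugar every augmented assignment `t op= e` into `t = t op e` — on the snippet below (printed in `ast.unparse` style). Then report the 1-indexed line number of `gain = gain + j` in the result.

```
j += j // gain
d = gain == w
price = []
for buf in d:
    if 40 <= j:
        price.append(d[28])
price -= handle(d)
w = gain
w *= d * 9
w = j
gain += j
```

8

Transformed code:
j = j + j // gain
d = gain == w
price = [d[28] for buf in d if 40 <= j]
price = price - handle(d)
w = gain
w = w * (d * 9)
w = j
gain = gain + j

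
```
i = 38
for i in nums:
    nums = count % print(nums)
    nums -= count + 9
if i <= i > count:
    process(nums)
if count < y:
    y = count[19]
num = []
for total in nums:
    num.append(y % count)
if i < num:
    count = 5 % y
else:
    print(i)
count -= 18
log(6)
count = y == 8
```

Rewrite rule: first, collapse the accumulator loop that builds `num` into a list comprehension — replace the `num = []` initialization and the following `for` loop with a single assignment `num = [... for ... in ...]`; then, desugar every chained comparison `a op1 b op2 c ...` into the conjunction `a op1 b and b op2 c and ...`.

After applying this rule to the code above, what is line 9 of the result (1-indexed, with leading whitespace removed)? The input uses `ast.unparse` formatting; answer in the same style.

num = [y % count for total in nums]

Transformed code:
i = 38
for i in nums:
    nums = count % print(nums)
    nums -= count + 9
if i <= i and i > count:
    process(nums)
if count < y:
    y = count[19]
num = [y % count for total in nums]
if i < num:
    count = 5 % y
else:
    print(i)
count -= 18
log(6)
count = y == 8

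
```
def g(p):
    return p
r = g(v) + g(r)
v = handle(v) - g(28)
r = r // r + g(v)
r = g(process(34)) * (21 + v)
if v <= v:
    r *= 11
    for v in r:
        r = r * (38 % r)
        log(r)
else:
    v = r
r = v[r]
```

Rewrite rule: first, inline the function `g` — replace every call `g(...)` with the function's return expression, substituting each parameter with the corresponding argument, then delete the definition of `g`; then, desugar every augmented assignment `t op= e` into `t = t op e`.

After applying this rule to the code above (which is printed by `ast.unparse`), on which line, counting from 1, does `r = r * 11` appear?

Transformed code:
r = v + r
v = handle(v) - 28
r = r // r + v
r = process(34) * (21 + v)
if v <= v:
    r = r * 11
    for v in r:
        r = r * (38 % r)
        log(r)
else:
    v = r
r = v[r]

6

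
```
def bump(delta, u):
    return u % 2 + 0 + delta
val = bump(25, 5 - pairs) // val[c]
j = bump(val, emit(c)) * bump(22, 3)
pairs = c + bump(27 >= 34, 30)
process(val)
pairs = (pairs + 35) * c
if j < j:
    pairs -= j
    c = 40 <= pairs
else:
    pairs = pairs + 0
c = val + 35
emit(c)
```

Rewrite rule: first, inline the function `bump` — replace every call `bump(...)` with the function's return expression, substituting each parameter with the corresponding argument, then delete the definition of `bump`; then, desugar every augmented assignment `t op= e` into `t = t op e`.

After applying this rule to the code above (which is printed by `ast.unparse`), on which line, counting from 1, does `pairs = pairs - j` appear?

Transformed code:
val = ((5 - pairs) % 2 + 0 + 25) // val[c]
j = (emit(c) % 2 + 0 + val) * (3 % 2 + 0 + 22)
pairs = c + (30 % 2 + 0 + (27 >= 34))
process(val)
pairs = (pairs + 35) * c
if j < j:
    pairs = pairs - j
    c = 40 <= pairs
else:
    pairs = pairs + 0
c = val + 35
emit(c)

7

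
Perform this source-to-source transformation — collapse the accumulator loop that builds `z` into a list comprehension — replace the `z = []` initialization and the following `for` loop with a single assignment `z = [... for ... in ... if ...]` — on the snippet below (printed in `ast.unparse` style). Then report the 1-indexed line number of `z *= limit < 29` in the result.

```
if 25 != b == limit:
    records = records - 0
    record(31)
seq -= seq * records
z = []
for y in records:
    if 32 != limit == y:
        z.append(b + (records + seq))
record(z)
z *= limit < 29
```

7

Transformed code:
if 25 != b == limit:
    records = records - 0
    record(31)
seq -= seq * records
z = [b + (records + seq) for y in records if 32 != limit == y]
record(z)
z *= limit < 29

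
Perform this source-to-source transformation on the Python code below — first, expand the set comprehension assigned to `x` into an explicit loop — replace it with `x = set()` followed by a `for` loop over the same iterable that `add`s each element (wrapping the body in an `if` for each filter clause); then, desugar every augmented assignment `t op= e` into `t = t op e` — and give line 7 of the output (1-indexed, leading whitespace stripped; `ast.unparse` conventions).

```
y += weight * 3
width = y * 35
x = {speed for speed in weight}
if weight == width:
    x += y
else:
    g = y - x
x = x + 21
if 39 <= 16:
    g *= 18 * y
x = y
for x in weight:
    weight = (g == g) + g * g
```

Transformed code:
y = y + weight * 3
width = y * 35
x = set()
for speed in weight:
    x.add(speed)
if weight == width:
    x = x + y
else:
    g = y - x
x = x + 21
if 39 <= 16:
    g = g * (18 * y)
x = y
for x in weight:
    weight = (g == g) + g * g

x = x + y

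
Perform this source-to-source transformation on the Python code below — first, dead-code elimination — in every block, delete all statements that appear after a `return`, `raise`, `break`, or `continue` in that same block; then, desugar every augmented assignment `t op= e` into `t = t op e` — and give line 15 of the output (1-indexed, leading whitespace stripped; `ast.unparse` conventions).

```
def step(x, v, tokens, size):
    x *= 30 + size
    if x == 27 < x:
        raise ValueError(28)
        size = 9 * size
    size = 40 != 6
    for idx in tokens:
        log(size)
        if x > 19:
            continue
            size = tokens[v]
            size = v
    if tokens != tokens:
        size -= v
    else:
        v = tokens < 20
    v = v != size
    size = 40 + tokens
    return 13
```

size = 40 + tokens

Transformed code:
def step(x, v, tokens, size):
    x = x * (30 + size)
    if x == 27 < x:
        raise ValueError(28)
    size = 40 != 6
    for idx in tokens:
        log(size)
        if x > 19:
            continue
    if tokens != tokens:
        size = size - v
    else:
        v = tokens < 20
    v = v != size
    size = 40 + tokens
    return 13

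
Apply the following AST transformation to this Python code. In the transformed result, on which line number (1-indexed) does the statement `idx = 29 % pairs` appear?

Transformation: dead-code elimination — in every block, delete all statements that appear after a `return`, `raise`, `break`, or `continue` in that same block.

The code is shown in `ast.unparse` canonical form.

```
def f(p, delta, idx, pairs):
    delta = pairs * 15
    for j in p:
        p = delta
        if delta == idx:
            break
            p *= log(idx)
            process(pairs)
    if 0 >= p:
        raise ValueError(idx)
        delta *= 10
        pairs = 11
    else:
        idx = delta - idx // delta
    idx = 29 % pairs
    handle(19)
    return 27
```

11

Transformed code:
def f(p, delta, idx, pairs):
    delta = pairs * 15
    for j in p:
        p = delta
        if delta == idx:
            break
    if 0 >= p:
        raise ValueError(idx)
    else:
        idx = delta - idx // delta
    idx = 29 % pairs
    handle(19)
    return 27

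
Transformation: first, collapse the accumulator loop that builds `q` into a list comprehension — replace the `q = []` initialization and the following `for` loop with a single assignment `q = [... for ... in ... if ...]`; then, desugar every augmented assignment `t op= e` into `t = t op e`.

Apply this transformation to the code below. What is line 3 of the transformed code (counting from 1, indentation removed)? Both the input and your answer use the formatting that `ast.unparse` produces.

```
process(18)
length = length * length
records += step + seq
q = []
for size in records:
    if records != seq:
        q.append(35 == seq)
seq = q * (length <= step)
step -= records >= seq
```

Transformed code:
process(18)
length = length * length
records = records + (step + seq)
q = [35 == seq for size in records if records != seq]
seq = q * (length <= step)
step = step - (records >= seq)

records = records + (step + seq)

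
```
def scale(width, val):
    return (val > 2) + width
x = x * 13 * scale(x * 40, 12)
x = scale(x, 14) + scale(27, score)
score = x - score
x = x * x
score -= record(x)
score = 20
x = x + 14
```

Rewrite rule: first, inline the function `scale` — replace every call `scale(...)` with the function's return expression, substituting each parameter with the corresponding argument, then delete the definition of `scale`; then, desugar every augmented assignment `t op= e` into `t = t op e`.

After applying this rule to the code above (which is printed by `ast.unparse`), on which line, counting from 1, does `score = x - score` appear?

Transformed code:
x = x * 13 * ((12 > 2) + x * 40)
x = (14 > 2) + x + ((score > 2) + 27)
score = x - score
x = x * x
score = score - record(x)
score = 20
x = x + 14

3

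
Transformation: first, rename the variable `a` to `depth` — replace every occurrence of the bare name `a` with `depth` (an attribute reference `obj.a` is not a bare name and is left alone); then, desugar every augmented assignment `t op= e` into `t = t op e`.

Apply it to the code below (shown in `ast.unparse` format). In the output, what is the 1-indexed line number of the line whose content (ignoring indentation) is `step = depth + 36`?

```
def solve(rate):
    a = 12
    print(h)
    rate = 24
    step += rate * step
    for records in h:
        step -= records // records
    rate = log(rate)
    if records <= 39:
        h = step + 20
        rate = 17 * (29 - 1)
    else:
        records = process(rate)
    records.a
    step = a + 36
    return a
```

15

Transformed code:
def solve(rate):
    depth = 12
    print(h)
    rate = 24
    step = step + rate * step
    for records in h:
        step = step - records // records
    rate = log(rate)
    if records <= 39:
        h = step + 20
        rate = 17 * (29 - 1)
    else:
        records = process(rate)
    records.a
    step = depth + 36
    return depth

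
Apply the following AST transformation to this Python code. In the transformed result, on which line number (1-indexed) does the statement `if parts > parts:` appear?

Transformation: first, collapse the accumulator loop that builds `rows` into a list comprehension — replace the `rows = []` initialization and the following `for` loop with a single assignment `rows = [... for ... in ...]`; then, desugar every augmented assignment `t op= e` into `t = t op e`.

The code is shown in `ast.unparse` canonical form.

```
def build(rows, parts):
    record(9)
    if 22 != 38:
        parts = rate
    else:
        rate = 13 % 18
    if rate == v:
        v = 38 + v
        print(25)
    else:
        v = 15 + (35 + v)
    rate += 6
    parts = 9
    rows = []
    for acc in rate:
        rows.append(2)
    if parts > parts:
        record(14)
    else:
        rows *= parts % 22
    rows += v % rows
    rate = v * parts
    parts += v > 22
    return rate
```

Transformed code:
def build(rows, parts):
    record(9)
    if 22 != 38:
        parts = rate
    else:
        rate = 13 % 18
    if rate == v:
        v = 38 + v
        print(25)
    else:
        v = 15 + (35 + v)
    rate = rate + 6
    parts = 9
    rows = [2 for acc in rate]
    if parts > parts:
        record(14)
    else:
        rows = rows * (parts % 22)
    rows = rows + v % rows
    rate = v * parts
    parts = parts + (v > 22)
    return rate

15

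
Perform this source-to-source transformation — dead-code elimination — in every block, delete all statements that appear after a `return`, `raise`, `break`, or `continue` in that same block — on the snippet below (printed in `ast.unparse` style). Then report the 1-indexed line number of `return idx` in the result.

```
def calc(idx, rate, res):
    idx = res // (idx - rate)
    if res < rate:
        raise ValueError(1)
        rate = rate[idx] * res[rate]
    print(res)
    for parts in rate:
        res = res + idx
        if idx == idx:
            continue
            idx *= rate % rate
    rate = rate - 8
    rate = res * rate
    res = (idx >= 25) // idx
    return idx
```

Transformed code:
def calc(idx, rate, res):
    idx = res // (idx - rate)
    if res < rate:
        raise ValueError(1)
    print(res)
    for parts in rate:
        res = res + idx
        if idx == idx:
            continue
    rate = rate - 8
    rate = res * rate
    res = (idx >= 25) // idx
    return idx

13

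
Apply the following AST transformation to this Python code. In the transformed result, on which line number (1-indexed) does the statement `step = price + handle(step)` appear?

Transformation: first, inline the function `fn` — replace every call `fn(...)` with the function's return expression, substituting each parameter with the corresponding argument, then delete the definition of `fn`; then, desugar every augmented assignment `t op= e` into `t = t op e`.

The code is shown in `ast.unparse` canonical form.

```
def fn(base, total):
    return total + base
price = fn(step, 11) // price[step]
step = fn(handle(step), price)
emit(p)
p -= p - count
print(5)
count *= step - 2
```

Transformed code:
price = (11 + step) // price[step]
step = price + handle(step)
emit(p)
p = p - (p - count)
print(5)
count = count * (step - 2)

2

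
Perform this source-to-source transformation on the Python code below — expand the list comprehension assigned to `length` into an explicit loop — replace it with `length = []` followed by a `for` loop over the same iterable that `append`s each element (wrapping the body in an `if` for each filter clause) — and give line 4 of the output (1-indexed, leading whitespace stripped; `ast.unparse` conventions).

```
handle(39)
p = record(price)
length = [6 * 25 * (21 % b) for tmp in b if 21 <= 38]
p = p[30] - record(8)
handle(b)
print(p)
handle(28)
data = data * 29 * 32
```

Transformed code:
handle(39)
p = record(price)
length = []
for tmp in b:
    if 21 <= 38:
        length.append(6 * 25 * (21 % b))
p = p[30] - record(8)
handle(b)
print(p)
handle(28)
data = data * 29 * 32

for tmp in b:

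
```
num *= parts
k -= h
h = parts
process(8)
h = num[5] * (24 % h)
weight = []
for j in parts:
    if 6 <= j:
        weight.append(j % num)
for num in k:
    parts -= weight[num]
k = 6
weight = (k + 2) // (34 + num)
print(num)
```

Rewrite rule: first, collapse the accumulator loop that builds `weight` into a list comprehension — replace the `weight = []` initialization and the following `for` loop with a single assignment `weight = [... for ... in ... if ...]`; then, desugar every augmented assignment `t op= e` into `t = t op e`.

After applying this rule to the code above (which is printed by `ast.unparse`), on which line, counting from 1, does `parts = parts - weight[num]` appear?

Transformed code:
num = num * parts
k = k - h
h = parts
process(8)
h = num[5] * (24 % h)
weight = [j % num for j in parts if 6 <= j]
for num in k:
    parts = parts - weight[num]
k = 6
weight = (k + 2) // (34 + num)
print(num)

8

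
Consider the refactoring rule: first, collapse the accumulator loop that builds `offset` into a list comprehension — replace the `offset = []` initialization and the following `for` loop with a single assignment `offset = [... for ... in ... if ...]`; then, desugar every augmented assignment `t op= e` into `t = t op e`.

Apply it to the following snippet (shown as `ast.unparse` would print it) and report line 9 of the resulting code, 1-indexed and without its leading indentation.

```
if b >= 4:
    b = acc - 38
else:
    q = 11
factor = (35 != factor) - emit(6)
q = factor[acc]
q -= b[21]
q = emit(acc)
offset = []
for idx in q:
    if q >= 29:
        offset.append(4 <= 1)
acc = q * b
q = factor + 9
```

Transformed code:
if b >= 4:
    b = acc - 38
else:
    q = 11
factor = (35 != factor) - emit(6)
q = factor[acc]
q = q - b[21]
q = emit(acc)
offset = [4 <= 1 for idx in q if q >= 29]
acc = q * b
q = factor + 9

offset = [4 <= 1 for idx in q if q >= 29]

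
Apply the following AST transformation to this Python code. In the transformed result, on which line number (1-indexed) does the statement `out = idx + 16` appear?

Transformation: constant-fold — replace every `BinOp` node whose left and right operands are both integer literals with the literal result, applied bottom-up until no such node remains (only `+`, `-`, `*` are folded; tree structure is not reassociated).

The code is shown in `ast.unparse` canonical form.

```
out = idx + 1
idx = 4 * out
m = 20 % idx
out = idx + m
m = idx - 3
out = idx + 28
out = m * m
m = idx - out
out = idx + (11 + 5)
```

Transformed code:
out = idx + 1
idx = 4 * out
m = 20 % idx
out = idx + m
m = idx - 3
out = idx + 28
out = m * m
m = idx - out
out = idx + 16

9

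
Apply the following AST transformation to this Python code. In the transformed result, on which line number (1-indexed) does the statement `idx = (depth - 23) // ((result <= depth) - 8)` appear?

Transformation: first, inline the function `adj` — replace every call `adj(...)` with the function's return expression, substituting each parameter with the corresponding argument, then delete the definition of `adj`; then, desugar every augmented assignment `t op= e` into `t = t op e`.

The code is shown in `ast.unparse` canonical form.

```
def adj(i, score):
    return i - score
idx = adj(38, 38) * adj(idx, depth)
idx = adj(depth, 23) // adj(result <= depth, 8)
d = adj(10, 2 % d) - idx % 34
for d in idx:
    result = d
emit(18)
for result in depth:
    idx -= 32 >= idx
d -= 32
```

Transformed code:
idx = (38 - 38) * (idx - depth)
idx = (depth - 23) // ((result <= depth) - 8)
d = 10 - 2 % d - idx % 34
for d in idx:
    result = d
emit(18)
for result in depth:
    idx = idx - (32 >= idx)
d = d - 32

2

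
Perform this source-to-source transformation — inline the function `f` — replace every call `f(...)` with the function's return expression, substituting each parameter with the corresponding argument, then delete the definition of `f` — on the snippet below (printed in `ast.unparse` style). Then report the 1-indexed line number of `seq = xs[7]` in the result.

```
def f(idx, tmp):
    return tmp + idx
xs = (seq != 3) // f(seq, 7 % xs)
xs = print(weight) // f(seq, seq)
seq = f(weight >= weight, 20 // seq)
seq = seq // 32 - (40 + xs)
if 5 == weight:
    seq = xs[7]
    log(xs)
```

Transformed code:
xs = (seq != 3) // (7 % xs + seq)
xs = print(weight) // (seq + seq)
seq = 20 // seq + (weight >= weight)
seq = seq // 32 - (40 + xs)
if 5 == weight:
    seq = xs[7]
    log(xs)

6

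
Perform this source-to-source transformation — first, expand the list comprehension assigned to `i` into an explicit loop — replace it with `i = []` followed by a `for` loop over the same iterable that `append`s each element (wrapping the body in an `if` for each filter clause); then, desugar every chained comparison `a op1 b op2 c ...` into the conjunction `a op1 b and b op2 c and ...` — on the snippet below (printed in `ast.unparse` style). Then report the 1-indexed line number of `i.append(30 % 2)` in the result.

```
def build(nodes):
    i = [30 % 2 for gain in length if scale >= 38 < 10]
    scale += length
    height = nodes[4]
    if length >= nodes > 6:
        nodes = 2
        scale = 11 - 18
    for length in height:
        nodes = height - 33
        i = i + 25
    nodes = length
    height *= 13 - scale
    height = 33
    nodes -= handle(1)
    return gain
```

5

Transformed code:
def build(nodes):
    i = []
    for gain in length:
        if scale >= 38 and 38 < 10:
            i.append(30 % 2)
    scale += length
    height = nodes[4]
    if length >= nodes and nodes > 6:
        nodes = 2
        scale = 11 - 18
    for length in height:
        nodes = height - 33
        i = i + 25
    nodes = length
    height *= 13 - scale
    height = 33
    nodes -= handle(1)
    return gain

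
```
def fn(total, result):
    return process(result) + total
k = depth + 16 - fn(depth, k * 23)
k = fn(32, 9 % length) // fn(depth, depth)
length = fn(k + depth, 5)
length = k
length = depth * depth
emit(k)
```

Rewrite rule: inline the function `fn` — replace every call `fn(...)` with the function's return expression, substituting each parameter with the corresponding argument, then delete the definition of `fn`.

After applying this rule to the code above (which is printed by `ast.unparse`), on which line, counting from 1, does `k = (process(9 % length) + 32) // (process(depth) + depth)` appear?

2

Transformed code:
k = depth + 16 - (process(k * 23) + depth)
k = (process(9 % length) + 32) // (process(depth) + depth)
length = process(5) + (k + depth)
length = k
length = depth * depth
emit(k)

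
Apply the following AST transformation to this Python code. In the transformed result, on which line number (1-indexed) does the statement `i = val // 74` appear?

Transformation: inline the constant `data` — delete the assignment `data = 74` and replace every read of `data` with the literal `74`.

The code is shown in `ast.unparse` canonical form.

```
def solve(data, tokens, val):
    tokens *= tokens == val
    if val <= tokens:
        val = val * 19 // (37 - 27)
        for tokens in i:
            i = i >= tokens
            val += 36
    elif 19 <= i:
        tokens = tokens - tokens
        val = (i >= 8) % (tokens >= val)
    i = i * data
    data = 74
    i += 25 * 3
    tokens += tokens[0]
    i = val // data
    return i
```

Transformed code:
def solve(data, tokens, val):
    tokens *= tokens == val
    if val <= tokens:
        val = val * 19 // (37 - 27)
        for tokens in i:
            i = i >= tokens
            val += 36
    elif 19 <= i:
        tokens = tokens - tokens
        val = (i >= 8) % (tokens >= val)
    i = i * 74
    i += 25 * 3
    tokens += tokens[0]
    i = val // 74
    return i

14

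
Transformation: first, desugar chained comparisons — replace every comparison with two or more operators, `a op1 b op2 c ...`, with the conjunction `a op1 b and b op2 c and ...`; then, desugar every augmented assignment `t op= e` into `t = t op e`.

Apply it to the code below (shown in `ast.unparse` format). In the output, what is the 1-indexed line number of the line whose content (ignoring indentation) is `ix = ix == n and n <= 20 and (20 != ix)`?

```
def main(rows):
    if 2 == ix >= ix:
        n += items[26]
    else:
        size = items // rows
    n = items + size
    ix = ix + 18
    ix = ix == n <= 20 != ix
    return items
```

Transformed code:
def main(rows):
    if 2 == ix and ix >= ix:
        n = n + items[26]
    else:
        size = items // rows
    n = items + size
    ix = ix + 18
    ix = ix == n and n <= 20 and (20 != ix)
    return items

8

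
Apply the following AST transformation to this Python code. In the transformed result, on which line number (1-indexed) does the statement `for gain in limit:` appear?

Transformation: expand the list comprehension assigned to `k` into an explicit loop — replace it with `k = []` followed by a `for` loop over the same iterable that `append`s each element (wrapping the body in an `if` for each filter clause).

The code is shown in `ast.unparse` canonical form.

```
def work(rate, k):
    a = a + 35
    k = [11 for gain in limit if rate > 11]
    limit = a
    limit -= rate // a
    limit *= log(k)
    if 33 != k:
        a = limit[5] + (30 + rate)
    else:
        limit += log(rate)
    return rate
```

4

Transformed code:
def work(rate, k):
    a = a + 35
    k = []
    for gain in limit:
        if rate > 11:
            k.append(11)
    limit = a
    limit -= rate // a
    limit *= log(k)
    if 33 != k:
        a = limit[5] + (30 + rate)
    else:
        limit += log(rate)
    return rate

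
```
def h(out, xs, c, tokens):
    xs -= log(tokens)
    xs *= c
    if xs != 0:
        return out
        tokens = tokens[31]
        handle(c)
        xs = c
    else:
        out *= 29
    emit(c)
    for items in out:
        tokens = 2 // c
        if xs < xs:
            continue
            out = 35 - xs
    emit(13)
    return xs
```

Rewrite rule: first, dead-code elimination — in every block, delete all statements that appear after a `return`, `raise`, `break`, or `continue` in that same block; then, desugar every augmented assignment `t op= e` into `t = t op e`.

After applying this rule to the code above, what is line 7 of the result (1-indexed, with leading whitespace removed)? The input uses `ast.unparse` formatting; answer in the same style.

Transformed code:
def h(out, xs, c, tokens):
    xs = xs - log(tokens)
    xs = xs * c
    if xs != 0:
        return out
    else:
        out = out * 29
    emit(c)
    for items in out:
        tokens = 2 // c
        if xs < xs:
            continue
    emit(13)
    return xs

out = out * 29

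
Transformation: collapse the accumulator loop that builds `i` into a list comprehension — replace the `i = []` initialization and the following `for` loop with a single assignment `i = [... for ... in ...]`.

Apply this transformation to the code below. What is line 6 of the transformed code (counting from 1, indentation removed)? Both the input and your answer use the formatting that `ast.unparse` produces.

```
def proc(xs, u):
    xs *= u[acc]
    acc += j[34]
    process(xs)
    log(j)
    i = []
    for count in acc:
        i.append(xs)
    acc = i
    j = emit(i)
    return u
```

Transformed code:
def proc(xs, u):
    xs *= u[acc]
    acc += j[34]
    process(xs)
    log(j)
    i = [xs for count in acc]
    acc = i
    j = emit(i)
    return u

i = [xs for count in acc]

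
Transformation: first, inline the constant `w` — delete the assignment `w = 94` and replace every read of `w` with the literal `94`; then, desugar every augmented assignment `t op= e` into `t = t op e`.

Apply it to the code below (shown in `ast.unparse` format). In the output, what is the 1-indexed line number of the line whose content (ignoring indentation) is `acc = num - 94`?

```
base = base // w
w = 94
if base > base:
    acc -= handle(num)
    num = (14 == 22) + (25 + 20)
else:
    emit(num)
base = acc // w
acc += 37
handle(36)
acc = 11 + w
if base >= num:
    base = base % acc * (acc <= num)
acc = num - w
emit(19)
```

13

Transformed code:
base = base // 94
if base > base:
    acc = acc - handle(num)
    num = (14 == 22) + (25 + 20)
else:
    emit(num)
base = acc // 94
acc = acc + 37
handle(36)
acc = 11 + 94
if base >= num:
    base = base % acc * (acc <= num)
acc = num - 94
emit(19)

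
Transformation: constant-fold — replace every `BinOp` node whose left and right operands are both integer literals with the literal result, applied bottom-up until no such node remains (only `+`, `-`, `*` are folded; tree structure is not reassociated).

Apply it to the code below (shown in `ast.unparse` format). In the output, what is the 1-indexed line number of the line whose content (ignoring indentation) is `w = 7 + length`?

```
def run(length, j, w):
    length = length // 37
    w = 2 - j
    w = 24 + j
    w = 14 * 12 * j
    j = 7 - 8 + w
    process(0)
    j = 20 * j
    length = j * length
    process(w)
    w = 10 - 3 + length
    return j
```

11

Transformed code:
def run(length, j, w):
    length = length // 37
    w = 2 - j
    w = 24 + j
    w = 168 * j
    j = -1 + w
    process(0)
    j = 20 * j
    length = j * length
    process(w)
    w = 7 + length
    return j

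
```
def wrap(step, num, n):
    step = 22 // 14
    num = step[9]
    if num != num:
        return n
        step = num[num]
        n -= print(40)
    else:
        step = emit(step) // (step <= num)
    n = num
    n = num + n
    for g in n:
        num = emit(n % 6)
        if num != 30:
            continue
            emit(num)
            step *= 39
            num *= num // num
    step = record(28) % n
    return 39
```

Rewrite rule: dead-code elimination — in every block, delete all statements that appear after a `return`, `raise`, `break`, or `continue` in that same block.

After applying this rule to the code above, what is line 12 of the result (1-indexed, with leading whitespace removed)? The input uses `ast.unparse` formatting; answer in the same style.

if num != 30:

Transformed code:
def wrap(step, num, n):
    step = 22 // 14
    num = step[9]
    if num != num:
        return n
    else:
        step = emit(step) // (step <= num)
    n = num
    n = num + n
    for g in n:
        num = emit(n % 6)
        if num != 30:
            continue
    step = record(28) % n
    return 39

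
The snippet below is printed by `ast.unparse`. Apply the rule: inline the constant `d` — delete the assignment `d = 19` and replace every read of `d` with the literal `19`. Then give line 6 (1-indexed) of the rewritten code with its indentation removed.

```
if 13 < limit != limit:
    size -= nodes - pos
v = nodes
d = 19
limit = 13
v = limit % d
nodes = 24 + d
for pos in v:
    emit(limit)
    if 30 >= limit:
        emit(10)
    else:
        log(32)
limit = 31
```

nodes = 24 + 19

Transformed code:
if 13 < limit != limit:
    size -= nodes - pos
v = nodes
limit = 13
v = limit % 19
nodes = 24 + 19
for pos in v:
    emit(limit)
    if 30 >= limit:
        emit(10)
    else:
        log(32)
limit = 31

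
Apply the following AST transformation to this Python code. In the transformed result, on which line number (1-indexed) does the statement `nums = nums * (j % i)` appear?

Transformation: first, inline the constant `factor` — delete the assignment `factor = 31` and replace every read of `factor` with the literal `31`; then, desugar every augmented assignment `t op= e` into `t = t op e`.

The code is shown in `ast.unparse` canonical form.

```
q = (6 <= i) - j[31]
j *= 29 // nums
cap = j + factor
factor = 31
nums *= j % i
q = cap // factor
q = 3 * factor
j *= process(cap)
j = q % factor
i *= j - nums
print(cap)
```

Transformed code:
q = (6 <= i) - j[31]
j = j * (29 // nums)
cap = j + 31
nums = nums * (j % i)
q = cap // 31
q = 3 * 31
j = j * process(cap)
j = q % 31
i = i * (j - nums)
print(cap)

4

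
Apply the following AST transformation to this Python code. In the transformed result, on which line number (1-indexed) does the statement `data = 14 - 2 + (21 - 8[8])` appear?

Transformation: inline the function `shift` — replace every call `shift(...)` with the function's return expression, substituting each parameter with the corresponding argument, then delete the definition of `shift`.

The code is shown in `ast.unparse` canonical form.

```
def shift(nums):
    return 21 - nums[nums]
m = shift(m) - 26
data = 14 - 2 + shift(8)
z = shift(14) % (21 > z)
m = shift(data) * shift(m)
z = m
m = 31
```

2

Transformed code:
m = 21 - m[m] - 26
data = 14 - 2 + (21 - 8[8])
z = (21 - 14[14]) % (21 > z)
m = (21 - data[data]) * (21 - m[m])
z = m
m = 31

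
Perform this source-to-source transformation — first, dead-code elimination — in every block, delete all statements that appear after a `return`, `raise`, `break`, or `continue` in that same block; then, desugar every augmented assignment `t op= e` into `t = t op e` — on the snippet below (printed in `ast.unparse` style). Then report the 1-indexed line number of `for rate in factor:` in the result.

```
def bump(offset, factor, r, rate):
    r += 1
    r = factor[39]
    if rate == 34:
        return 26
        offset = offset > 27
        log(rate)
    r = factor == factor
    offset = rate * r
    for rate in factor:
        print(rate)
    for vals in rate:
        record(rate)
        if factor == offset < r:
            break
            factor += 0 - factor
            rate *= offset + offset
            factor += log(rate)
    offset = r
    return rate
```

Transformed code:
def bump(offset, factor, r, rate):
    r = r + 1
    r = factor[39]
    if rate == 34:
        return 26
    r = factor == factor
    offset = rate * r
    for rate in factor:
        print(rate)
    for vals in rate:
        record(rate)
        if factor == offset < r:
            break
    offset = r
    return rate

8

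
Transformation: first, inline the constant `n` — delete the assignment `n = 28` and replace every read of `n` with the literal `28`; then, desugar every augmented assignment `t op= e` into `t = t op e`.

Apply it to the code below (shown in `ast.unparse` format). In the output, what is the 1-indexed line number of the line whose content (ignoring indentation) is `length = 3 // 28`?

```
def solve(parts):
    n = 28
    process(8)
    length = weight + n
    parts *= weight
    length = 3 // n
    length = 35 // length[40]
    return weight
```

5

Transformed code:
def solve(parts):
    process(8)
    length = weight + 28
    parts = parts * weight
    length = 3 // 28
    length = 35 // length[40]
    return weight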